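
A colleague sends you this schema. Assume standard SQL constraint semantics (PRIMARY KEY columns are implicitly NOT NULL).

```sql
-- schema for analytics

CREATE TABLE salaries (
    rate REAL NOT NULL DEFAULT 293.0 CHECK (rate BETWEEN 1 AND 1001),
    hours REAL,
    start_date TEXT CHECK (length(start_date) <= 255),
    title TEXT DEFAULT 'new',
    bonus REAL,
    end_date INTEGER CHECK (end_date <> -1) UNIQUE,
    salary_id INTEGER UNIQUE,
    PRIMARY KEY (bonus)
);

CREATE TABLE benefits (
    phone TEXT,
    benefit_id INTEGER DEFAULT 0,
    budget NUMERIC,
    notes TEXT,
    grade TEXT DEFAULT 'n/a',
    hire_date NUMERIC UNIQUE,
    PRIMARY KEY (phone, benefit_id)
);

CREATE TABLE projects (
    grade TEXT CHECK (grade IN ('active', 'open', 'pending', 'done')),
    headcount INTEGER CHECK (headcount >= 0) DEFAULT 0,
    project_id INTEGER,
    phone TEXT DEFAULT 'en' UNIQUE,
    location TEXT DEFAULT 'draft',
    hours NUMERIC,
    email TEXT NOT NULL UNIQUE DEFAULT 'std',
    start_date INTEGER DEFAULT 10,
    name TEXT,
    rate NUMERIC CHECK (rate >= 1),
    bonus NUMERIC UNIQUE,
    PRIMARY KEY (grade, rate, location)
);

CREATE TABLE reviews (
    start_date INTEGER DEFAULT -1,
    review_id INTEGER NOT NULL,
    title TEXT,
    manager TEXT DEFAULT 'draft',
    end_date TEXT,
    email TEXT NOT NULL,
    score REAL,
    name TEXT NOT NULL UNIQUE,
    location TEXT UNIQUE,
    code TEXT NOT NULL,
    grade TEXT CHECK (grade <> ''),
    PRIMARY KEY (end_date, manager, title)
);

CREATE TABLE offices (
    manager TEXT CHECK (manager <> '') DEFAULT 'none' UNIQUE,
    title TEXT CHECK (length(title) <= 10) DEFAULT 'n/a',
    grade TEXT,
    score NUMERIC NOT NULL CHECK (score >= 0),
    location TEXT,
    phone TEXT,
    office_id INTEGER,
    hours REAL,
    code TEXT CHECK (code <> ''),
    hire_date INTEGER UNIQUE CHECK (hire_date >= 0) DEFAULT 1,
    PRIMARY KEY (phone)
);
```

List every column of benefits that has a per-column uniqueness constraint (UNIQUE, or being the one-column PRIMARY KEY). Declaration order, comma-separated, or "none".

- phone: part of a composite PRIMARY KEY — only the tuple is unique, not this column on its own.
- benefit_id: part of a composite PRIMARY KEY — only the tuple is unique, not this column on its own.
- budget: no UNIQUE or single-column PK constraint.
- notes: no UNIQUE or single-column PK constraint.
- grade: no UNIQUE or single-column PK constraint.
- hire_date: declared UNIQUE → unique.

hire_date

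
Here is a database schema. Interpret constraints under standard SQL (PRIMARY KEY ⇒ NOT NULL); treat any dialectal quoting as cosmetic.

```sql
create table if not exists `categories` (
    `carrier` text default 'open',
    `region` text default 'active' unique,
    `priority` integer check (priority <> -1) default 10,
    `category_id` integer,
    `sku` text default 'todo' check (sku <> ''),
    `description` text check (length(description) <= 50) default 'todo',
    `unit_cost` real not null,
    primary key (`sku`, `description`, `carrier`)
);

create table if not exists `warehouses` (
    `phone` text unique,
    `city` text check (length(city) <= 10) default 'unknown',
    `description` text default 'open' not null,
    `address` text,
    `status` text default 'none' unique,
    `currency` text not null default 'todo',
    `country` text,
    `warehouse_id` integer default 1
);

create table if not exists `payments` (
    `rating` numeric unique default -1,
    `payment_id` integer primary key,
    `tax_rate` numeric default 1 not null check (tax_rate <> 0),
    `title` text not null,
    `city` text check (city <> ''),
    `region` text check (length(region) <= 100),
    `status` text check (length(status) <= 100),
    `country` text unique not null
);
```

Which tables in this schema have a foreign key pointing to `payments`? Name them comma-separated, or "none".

No REFERENCES clause anywhere in the schema names payments.

none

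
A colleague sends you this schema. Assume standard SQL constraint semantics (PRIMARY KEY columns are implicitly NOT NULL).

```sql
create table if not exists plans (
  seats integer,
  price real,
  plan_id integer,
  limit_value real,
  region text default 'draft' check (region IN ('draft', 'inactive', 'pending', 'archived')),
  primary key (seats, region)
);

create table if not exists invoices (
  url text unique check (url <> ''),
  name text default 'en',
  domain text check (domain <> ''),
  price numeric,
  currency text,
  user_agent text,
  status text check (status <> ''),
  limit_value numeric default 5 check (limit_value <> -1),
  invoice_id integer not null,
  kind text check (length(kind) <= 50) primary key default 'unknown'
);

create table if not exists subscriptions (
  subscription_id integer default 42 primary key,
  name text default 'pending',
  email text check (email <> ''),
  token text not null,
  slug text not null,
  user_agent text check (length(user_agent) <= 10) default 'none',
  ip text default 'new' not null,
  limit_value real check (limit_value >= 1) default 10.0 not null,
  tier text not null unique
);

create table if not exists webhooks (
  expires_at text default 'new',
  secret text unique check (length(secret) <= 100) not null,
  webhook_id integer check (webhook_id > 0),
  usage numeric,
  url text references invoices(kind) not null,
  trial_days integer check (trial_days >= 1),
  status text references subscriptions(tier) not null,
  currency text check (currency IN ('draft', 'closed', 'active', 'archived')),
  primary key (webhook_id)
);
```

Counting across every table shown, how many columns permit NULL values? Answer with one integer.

18

plans: 3 nullable (price, plan_id, limit_value — PK (seats, region) and explicit NOT NULL columns excluded).
invoices: 8 nullable (url, name, domain, price, currency, user_agent, status, limit_value — PK (kind) and explicit NOT NULL columns excluded).
subscriptions: 3 nullable (name, email, user_agent — PK (subscription_id) and explicit NOT NULL columns excluded).
webhooks: 4 nullable (expires_at, usage, trial_days, currency — PK (webhook_id) and explicit NOT NULL columns excluded).
Total: 3 + 8 + 3 + 4 = 18.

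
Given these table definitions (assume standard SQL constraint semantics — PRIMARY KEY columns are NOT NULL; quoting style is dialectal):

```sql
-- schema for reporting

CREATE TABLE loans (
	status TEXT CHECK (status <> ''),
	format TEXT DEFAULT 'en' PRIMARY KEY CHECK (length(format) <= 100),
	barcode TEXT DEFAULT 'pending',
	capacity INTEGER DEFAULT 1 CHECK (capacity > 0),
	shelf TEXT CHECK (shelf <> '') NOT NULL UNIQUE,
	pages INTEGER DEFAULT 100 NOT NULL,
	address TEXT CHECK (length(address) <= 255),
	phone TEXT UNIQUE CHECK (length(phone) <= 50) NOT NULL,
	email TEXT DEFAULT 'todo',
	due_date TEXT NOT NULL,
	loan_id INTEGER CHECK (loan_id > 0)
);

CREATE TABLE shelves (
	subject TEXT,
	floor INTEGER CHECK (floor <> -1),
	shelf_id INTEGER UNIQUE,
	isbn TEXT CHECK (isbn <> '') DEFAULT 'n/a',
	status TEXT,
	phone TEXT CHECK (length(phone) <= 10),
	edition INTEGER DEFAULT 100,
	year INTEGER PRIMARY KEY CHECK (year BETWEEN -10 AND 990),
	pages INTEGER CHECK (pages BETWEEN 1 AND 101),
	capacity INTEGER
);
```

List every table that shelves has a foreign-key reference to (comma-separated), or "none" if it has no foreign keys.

No column in shelves has a REFERENCES clause.

none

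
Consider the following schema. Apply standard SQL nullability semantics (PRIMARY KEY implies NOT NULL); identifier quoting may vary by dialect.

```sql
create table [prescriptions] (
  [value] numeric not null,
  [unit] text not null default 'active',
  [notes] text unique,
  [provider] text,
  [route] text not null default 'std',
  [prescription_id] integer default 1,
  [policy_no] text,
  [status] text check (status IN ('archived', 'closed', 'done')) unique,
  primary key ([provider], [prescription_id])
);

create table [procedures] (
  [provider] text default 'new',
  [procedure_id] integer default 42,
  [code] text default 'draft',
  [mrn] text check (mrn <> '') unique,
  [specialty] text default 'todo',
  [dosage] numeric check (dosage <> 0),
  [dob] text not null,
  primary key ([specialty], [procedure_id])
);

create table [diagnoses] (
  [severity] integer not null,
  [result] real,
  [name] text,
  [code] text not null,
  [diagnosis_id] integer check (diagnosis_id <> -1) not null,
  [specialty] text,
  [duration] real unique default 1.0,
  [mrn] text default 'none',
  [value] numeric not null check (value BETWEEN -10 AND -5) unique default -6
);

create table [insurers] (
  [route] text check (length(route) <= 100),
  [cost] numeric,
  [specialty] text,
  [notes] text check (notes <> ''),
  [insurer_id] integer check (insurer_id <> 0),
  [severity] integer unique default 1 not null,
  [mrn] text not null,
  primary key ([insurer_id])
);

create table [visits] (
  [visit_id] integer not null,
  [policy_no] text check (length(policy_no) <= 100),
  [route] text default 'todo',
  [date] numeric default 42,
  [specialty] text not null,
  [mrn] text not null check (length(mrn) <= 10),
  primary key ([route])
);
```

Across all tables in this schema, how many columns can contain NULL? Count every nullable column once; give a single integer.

18

prescriptions: 3 nullable (notes, policy_no, status — PK (provider, prescription_id) and explicit NOT NULL columns excluded).
procedures: 4 nullable (provider, code, mrn, dosage — PK (specialty, procedure_id) and explicit NOT NULL columns excluded).
diagnoses: 5 nullable (result, name, specialty, duration, mrn — PK none and explicit NOT NULL columns excluded).
insurers: 4 nullable (route, cost, specialty, notes — PK (insurer_id) and explicit NOT NULL columns excluded).
visits: 2 nullable (policy_no, date — PK (route) and explicit NOT NULL columns excluded).
Total: 3 + 4 + 5 + 4 + 2 = 18.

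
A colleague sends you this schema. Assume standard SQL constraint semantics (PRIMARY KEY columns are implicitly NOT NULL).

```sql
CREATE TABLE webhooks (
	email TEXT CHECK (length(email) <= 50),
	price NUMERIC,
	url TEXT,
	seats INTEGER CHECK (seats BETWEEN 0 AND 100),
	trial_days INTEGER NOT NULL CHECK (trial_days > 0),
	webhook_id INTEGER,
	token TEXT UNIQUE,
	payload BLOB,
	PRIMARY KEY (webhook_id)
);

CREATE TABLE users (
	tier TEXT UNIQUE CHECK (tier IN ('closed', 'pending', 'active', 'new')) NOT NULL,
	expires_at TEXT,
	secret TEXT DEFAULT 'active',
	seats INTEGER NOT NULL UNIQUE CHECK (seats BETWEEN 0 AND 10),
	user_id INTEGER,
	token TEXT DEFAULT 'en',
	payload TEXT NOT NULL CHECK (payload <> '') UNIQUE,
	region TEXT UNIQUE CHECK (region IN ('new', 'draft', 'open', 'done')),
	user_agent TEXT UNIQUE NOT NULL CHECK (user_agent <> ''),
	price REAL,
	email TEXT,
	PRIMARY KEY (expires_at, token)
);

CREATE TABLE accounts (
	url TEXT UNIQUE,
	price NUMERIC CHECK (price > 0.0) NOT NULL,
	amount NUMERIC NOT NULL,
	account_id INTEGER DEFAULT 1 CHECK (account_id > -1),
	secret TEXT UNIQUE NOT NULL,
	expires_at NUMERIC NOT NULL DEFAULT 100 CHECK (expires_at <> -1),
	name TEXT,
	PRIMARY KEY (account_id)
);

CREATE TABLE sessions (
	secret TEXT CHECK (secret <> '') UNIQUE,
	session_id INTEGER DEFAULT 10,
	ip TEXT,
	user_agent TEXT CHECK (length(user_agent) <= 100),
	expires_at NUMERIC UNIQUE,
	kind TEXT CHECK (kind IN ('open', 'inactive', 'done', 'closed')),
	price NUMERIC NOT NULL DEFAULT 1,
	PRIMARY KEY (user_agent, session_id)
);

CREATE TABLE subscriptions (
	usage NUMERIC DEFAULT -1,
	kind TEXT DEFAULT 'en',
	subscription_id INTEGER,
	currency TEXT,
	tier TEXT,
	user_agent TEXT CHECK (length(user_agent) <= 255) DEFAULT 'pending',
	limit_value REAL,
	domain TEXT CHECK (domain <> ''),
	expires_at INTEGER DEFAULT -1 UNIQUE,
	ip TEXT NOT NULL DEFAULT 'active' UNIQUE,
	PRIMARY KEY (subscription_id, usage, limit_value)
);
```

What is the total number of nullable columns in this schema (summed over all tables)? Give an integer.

webhooks: 6 nullable (email, price, url, seats, token, payload — PK (webhook_id) and explicit NOT NULL columns excluded).
users: 5 nullable (secret, user_id, region, price, email — PK (expires_at, token) and explicit NOT NULL columns excluded).
accounts: 2 nullable (url, name — PK (account_id) and explicit NOT NULL columns excluded).
sessions: 4 nullable (secret, ip, expires_at, kind — PK (user_agent, session_id) and explicit NOT NULL columns excluded).
subscriptions: 6 nullable (kind, currency, tier, user_agent, domain, expires_at — PK (subscription_id, usage, limit_value) and explicit NOT NULL columns excluded).
Total: 6 + 5 + 2 + 4 + 6 = 23.

23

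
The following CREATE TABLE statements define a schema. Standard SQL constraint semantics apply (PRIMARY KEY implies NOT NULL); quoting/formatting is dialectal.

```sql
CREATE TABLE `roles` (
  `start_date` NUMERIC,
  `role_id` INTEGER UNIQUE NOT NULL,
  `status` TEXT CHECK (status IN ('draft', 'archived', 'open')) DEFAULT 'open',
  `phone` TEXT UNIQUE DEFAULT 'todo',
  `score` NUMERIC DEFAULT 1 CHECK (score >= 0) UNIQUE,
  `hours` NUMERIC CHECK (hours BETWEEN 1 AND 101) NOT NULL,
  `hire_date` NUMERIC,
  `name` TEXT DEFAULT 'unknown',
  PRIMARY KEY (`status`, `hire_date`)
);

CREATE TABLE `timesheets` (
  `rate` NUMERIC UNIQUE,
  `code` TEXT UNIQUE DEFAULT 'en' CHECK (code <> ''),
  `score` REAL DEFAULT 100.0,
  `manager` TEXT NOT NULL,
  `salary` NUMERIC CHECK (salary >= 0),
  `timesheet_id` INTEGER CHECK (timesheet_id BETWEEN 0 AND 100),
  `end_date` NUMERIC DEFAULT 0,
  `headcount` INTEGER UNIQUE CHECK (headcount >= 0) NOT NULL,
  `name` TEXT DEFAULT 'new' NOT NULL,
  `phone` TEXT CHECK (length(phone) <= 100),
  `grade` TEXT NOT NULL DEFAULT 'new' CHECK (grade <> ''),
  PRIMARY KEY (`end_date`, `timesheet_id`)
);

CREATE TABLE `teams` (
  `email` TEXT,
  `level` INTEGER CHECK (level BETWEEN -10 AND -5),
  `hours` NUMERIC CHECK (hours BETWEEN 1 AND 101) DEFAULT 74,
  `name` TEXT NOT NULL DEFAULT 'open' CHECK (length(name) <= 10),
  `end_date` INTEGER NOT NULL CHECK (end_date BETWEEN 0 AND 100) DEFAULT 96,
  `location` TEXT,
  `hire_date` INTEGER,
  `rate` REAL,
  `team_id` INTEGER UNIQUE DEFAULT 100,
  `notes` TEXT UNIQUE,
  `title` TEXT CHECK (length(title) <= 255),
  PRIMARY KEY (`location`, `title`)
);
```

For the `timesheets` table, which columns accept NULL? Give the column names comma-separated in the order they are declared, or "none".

rate, code, score, salary, phone

- rate: UNIQUE does not imply NOT NULL → nullable.
- code: CHECK does not forbid NULL (a CHECK constraint passes when its expression is NULL) → nullable.
- score: DEFAULT only fills an omitted column; an explicit NULL is still allowed → nullable.
- manager: declared NOT NULL → not nullable.
- salary: CHECK does not forbid NULL (a CHECK constraint passes when its expression is NULL) → nullable.
- timesheet_id: part of the PRIMARY KEY, which implies NOT NULL → not nullable.
- end_date: part of the PRIMARY KEY, which implies NOT NULL → not nullable.
- headcount: declared NOT NULL → not nullable.
- name: declared NOT NULL → not nullable.
- phone: CHECK does not forbid NULL (a CHECK constraint passes when its expression is NULL) → nullable.
- grade: declared NOT NULL → not nullable.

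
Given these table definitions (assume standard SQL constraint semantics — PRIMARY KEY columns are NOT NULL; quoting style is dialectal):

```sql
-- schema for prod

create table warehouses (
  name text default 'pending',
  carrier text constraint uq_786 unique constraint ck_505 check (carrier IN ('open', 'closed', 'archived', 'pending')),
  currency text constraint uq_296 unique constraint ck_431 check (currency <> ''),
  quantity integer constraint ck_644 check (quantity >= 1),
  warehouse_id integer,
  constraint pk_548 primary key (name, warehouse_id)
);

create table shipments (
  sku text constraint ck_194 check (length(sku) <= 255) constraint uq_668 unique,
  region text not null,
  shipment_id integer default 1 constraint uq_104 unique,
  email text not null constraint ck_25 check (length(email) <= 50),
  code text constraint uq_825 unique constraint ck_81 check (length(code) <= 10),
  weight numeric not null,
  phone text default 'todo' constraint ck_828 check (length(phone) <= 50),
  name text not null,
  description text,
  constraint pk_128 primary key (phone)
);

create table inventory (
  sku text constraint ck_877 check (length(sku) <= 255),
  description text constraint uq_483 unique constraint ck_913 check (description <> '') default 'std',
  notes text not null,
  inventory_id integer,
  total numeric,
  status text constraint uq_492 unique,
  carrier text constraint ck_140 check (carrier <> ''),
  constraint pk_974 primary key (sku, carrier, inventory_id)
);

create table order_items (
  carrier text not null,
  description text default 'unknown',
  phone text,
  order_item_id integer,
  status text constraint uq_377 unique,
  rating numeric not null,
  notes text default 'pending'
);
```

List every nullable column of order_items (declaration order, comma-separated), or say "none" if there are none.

description, phone, order_item_id, status, notes

- carrier: declared NOT NULL → not nullable.
- description: DEFAULT only fills an omitted column; an explicit NULL is still allowed → nullable.
- phone: no NOT NULL constraint applies → nullable.
- order_item_id: no NOT NULL constraint applies → nullable.
- status: UNIQUE does not imply NOT NULL → nullable.
- rating: declared NOT NULL → not nullable.
- notes: DEFAULT only fills an omitted column; an explicit NULL is still allowed → nullable.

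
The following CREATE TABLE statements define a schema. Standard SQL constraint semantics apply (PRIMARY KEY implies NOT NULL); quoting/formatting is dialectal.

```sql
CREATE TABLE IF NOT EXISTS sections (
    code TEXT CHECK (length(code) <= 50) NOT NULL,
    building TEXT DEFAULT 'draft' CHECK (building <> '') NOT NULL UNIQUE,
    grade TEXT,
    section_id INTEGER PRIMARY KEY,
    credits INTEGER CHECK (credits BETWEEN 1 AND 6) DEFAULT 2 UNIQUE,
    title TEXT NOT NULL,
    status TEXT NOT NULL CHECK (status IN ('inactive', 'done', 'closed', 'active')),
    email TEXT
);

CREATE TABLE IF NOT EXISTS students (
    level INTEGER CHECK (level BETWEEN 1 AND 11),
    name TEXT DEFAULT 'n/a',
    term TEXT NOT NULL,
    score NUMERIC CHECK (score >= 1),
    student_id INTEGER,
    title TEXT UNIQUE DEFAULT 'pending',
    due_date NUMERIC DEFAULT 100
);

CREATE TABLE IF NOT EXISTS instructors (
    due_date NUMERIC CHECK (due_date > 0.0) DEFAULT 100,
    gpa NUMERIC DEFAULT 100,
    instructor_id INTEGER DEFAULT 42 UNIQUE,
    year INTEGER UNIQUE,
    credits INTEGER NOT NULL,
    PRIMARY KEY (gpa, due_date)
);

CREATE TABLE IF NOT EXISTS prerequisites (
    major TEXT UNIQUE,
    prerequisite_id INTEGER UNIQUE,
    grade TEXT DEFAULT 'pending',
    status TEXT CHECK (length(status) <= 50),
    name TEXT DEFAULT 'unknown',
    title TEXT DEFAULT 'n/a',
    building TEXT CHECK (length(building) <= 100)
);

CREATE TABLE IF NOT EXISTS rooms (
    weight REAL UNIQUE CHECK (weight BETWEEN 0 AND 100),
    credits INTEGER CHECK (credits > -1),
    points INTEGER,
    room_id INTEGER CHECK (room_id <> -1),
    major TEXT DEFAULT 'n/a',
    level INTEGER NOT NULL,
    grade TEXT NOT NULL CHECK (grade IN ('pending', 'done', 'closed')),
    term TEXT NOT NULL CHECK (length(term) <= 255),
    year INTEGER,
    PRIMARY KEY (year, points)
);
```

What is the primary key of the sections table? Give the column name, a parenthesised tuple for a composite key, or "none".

section_id is declared PRIMARY KEY inline on the column.

section_id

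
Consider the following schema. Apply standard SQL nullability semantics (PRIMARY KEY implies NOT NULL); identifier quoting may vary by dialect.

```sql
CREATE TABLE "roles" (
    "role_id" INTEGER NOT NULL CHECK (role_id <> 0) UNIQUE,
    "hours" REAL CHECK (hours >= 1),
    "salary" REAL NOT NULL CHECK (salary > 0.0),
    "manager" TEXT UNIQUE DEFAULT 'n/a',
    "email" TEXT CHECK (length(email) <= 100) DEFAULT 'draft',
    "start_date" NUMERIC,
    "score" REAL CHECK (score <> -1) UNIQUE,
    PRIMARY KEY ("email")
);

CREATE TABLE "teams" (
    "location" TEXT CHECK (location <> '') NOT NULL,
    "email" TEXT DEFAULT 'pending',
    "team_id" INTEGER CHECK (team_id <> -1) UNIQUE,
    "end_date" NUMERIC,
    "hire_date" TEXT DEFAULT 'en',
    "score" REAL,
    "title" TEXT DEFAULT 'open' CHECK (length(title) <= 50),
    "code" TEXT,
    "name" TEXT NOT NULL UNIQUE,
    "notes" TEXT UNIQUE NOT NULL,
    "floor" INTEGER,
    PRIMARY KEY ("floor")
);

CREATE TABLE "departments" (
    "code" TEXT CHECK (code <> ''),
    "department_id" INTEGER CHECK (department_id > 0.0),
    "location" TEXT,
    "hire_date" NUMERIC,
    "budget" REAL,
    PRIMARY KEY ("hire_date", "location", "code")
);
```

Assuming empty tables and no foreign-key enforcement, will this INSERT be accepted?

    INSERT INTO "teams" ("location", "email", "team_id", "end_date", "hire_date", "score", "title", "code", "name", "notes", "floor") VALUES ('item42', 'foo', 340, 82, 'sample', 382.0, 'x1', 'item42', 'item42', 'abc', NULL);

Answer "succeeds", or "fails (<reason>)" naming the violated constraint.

fails (NOT NULL on floor)

floor is explicitly set to NULL, but floor is part of the PRIMARY KEY (implied NOT NULL).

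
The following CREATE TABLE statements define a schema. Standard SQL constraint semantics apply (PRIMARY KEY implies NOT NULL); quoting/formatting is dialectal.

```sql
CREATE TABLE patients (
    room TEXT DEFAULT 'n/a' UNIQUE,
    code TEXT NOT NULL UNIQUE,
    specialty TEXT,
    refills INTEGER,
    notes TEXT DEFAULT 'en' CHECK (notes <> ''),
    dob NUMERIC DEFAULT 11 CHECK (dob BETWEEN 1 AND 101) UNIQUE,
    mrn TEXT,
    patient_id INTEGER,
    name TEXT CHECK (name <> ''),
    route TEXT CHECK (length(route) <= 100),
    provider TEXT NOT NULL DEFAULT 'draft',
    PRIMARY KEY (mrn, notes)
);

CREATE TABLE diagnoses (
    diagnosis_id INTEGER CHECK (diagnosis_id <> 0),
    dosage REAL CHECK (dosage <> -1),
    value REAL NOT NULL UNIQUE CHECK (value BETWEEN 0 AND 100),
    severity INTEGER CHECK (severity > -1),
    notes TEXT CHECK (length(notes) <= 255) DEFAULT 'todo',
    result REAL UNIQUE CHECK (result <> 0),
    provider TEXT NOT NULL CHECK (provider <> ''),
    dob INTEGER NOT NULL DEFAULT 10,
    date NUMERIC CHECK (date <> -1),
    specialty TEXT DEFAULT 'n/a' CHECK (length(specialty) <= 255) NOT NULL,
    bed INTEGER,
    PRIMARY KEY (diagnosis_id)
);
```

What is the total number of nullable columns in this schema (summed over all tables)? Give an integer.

13

patients: 7 nullable (room, specialty, refills, dob, patient_id, name, route — PK (mrn, notes) and explicit NOT NULL columns excluded).
diagnoses: 6 nullable (dosage, severity, notes, result, date, bed — PK (diagnosis_id) and explicit NOT NULL columns excluded).
Total: 7 + 6 = 13.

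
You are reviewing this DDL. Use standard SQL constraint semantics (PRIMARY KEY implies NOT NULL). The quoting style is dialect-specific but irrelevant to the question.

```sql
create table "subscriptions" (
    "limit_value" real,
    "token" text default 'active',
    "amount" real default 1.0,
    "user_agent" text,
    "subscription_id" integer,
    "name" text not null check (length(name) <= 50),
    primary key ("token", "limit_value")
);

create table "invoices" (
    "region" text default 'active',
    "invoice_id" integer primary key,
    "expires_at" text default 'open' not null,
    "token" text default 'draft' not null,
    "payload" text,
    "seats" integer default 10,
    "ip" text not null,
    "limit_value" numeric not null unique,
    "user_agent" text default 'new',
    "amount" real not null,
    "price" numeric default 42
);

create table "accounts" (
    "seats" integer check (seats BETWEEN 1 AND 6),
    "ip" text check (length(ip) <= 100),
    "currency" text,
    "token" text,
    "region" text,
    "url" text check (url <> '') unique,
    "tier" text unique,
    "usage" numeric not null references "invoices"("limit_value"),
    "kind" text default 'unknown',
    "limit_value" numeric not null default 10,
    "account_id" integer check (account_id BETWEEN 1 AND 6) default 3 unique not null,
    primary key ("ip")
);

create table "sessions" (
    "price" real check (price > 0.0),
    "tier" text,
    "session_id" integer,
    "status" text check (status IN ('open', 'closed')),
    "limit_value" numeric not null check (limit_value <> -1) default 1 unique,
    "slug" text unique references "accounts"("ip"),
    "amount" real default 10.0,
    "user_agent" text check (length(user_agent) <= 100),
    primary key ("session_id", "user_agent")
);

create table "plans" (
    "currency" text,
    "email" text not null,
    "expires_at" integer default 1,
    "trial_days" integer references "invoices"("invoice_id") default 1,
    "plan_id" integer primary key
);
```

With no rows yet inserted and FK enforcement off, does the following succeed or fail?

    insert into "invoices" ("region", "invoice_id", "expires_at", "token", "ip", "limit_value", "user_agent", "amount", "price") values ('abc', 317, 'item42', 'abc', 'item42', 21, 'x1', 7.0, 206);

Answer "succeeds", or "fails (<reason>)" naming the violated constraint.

NOT NULL columns: amount is supplied; expires_at is supplied; invoice_id is supplied; ip is supplied; limit_value is supplied; token is supplied.
No constraint is violated.

succeeds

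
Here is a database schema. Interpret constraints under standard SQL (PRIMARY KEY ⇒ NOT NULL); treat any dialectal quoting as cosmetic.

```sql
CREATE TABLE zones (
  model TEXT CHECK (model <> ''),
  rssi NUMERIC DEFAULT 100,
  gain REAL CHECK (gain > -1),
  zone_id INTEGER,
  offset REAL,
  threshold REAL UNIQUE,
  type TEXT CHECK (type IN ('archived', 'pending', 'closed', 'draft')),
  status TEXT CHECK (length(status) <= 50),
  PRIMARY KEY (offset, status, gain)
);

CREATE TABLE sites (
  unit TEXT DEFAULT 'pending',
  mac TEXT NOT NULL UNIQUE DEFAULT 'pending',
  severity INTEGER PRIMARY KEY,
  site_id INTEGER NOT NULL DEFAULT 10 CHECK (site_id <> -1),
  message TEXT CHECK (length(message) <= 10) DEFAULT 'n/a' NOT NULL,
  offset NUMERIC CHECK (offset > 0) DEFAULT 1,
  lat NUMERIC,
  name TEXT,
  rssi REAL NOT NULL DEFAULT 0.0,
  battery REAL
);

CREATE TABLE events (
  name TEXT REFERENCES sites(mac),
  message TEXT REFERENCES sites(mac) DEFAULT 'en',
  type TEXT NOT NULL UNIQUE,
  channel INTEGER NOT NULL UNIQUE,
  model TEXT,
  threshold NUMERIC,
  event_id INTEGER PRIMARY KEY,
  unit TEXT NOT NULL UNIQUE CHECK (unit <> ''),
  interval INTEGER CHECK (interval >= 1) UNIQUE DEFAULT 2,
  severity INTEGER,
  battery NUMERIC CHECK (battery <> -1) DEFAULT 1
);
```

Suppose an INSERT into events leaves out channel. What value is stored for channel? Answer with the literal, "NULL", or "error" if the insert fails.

error

channel has no DEFAULT clause.
Omitting it would insert NULL, but it is declared NOT NULL, so the INSERT fails.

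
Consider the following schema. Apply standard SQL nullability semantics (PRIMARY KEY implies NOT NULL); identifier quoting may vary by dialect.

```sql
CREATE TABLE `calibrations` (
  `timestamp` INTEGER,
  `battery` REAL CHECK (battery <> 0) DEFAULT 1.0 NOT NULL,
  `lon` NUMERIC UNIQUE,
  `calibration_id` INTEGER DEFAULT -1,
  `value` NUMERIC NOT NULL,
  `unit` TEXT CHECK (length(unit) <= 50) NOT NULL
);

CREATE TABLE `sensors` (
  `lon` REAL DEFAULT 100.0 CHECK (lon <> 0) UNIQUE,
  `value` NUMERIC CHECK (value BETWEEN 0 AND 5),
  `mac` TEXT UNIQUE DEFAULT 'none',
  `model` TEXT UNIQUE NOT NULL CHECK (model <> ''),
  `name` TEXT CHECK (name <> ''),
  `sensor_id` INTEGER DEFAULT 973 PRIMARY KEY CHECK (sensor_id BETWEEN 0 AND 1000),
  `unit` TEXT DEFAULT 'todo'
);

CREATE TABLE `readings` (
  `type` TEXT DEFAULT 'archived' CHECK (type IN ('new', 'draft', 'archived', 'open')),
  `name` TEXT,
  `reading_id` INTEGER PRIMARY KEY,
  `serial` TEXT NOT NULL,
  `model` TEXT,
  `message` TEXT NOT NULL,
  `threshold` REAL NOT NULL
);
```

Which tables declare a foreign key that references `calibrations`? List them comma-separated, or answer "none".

none

No REFERENCES clause anywhere in the schema names calibrations.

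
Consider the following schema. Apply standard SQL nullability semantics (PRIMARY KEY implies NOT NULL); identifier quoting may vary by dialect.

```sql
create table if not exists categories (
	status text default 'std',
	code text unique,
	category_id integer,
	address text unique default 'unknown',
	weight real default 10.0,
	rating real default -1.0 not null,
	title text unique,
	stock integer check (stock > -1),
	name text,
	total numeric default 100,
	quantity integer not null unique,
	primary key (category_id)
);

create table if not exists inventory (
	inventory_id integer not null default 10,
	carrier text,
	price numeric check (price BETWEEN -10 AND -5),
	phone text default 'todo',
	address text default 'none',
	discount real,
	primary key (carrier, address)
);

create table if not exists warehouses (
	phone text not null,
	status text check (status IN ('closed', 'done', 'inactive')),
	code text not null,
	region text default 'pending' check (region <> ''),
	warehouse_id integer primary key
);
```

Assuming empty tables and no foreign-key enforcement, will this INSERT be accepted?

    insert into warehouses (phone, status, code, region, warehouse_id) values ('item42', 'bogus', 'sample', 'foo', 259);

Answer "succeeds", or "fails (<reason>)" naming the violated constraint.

fails (CHECK on status)

The value 'bogus' for status violates CHECK (status IN ('closed', 'done', 'inactive')).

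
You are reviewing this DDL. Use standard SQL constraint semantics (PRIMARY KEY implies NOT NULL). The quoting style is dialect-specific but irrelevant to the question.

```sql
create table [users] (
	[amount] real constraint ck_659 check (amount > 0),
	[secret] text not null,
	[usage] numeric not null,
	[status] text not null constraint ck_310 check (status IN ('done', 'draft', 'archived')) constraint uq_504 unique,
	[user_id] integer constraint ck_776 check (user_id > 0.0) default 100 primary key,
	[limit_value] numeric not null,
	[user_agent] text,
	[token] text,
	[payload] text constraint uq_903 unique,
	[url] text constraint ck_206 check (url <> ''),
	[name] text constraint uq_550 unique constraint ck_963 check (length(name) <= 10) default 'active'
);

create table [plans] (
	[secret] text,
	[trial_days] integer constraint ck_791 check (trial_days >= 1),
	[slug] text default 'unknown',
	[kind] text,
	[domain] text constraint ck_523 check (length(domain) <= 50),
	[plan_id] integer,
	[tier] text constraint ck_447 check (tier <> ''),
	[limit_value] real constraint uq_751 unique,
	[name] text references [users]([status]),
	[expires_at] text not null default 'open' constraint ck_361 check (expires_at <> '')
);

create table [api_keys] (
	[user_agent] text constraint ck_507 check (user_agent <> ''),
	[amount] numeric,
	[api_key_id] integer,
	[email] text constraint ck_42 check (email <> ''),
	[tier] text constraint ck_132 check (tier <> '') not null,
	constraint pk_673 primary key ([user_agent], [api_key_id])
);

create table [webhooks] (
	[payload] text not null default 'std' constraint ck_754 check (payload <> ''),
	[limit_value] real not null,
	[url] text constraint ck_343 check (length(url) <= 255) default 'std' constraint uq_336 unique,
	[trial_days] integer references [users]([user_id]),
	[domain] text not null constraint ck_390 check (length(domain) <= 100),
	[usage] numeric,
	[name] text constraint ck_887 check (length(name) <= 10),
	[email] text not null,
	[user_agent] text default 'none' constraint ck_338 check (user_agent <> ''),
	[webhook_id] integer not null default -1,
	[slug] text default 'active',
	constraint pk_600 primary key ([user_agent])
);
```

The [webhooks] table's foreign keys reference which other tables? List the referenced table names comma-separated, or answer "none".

users

- trial_days REFERENCES users(user_id).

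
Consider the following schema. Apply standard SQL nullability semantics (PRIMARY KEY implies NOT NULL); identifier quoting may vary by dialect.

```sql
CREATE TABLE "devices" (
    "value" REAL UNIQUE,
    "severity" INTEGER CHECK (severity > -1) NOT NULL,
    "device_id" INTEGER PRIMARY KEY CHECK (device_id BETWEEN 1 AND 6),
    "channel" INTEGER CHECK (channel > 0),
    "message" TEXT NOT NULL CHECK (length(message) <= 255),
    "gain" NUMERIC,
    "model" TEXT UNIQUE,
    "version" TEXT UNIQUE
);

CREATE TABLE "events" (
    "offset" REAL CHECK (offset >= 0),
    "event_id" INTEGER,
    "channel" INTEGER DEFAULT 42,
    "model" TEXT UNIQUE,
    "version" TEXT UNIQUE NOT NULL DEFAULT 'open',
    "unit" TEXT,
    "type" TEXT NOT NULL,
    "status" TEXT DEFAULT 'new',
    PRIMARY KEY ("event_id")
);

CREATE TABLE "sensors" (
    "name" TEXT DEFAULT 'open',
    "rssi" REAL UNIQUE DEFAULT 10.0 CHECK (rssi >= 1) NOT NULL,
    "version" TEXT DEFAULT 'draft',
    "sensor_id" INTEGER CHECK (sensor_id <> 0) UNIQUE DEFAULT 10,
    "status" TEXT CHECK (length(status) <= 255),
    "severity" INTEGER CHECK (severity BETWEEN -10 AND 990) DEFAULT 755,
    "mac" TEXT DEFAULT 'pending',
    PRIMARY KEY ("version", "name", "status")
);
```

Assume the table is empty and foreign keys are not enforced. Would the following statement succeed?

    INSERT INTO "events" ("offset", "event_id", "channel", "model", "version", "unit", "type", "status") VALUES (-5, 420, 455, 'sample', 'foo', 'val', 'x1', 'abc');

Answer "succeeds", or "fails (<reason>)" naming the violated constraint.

fails (CHECK on offset)

The value -5 for offset violates CHECK (offset >= 0).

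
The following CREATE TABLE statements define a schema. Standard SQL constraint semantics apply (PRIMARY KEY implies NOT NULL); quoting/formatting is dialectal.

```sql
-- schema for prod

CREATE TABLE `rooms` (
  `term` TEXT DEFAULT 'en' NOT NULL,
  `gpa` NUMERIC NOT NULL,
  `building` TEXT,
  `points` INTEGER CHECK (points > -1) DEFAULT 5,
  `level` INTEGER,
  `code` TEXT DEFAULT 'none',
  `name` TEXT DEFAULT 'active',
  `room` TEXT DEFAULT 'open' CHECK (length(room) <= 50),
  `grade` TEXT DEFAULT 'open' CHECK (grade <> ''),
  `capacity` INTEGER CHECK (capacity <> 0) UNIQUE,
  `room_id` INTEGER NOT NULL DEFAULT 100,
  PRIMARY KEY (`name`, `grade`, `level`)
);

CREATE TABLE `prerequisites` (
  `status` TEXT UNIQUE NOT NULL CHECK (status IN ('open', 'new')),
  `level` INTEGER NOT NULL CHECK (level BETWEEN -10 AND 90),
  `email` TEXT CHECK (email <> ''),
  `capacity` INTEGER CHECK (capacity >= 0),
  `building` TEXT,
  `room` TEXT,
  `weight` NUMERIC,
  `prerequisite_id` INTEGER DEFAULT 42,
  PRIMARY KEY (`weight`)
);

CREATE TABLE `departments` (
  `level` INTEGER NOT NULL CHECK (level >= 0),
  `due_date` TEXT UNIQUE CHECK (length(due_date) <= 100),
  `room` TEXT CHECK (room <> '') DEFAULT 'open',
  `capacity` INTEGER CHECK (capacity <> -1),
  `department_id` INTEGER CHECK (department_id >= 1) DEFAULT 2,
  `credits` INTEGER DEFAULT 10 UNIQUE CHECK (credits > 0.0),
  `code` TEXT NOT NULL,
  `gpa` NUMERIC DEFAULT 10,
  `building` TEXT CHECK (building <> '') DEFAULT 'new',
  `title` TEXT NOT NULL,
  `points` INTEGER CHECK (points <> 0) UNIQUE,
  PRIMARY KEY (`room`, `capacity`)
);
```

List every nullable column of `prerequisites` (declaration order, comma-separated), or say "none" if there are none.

email, capacity, building, room, prerequisite_id

- status: declared NOT NULL → not nullable.
- level: declared NOT NULL → not nullable.
- email: CHECK does not forbid NULL (a CHECK constraint passes when its expression is NULL) → nullable.
- capacity: CHECK does not forbid NULL (a CHECK constraint passes when its expression is NULL) → nullable.
- building: no NOT NULL constraint applies → nullable.
- room: no NOT NULL constraint applies → nullable.
- weight: part of the PRIMARY KEY, which implies NOT NULL → not nullable.
- prerequisite_id: DEFAULT only fills an omitted column; an explicit NULL is still allowed → nullable.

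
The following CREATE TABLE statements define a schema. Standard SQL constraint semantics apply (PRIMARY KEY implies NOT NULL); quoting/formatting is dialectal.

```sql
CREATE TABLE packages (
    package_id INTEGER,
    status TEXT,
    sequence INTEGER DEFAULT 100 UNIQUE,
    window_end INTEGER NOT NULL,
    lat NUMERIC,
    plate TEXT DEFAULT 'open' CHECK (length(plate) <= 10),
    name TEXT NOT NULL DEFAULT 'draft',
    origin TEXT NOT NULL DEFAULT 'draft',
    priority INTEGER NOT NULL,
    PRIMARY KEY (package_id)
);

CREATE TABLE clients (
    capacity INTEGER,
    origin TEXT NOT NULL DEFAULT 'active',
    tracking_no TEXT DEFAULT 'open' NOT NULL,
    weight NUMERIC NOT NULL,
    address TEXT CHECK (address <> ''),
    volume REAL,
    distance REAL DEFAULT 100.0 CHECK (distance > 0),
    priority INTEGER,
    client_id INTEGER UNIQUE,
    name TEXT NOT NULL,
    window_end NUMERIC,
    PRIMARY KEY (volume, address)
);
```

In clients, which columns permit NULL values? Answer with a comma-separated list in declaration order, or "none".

capacity, distance, priority, client_id, window_end

- capacity: no NOT NULL constraint applies → nullable.
- origin: declared NOT NULL → not nullable.
- tracking_no: declared NOT NULL → not nullable.
- weight: declared NOT NULL → not nullable.
- address: part of the PRIMARY KEY, which implies NOT NULL → not nullable.
- volume: part of the PRIMARY KEY, which implies NOT NULL → not nullable.
- distance: CHECK does not forbid NULL (a CHECK constraint passes when its expression is NULL) → nullable.
- priority: no NOT NULL constraint applies → nullable.
- client_id: UNIQUE does not imply NOT NULL → nullable.
- name: declared NOT NULL → not nullable.
- window_end: no NOT NULL constraint applies → nullable.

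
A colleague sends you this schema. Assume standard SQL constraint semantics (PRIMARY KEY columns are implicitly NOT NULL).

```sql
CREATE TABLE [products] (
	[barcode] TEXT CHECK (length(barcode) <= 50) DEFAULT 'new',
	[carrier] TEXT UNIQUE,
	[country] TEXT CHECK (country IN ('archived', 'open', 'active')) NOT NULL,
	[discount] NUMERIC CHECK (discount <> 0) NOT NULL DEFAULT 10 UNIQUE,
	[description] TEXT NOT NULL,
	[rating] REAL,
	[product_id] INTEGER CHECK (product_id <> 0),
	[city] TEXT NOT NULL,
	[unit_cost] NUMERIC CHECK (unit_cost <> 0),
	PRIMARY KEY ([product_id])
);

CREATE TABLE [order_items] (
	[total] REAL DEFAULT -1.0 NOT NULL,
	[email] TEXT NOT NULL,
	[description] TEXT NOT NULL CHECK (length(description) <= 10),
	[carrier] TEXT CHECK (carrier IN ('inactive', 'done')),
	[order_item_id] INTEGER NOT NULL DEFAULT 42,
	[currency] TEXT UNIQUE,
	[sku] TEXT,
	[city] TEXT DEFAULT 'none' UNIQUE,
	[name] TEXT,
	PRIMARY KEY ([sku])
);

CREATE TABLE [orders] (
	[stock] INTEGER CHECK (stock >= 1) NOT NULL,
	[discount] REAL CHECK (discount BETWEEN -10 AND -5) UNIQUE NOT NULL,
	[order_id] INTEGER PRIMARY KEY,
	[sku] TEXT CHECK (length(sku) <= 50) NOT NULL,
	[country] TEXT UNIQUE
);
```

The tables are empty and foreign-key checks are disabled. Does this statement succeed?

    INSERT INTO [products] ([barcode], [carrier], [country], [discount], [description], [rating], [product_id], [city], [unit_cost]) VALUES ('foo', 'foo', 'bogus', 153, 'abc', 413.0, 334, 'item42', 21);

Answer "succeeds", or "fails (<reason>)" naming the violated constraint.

fails (CHECK on country)

The value 'bogus' for country violates CHECK (country IN ('archived', 'open', 'active')).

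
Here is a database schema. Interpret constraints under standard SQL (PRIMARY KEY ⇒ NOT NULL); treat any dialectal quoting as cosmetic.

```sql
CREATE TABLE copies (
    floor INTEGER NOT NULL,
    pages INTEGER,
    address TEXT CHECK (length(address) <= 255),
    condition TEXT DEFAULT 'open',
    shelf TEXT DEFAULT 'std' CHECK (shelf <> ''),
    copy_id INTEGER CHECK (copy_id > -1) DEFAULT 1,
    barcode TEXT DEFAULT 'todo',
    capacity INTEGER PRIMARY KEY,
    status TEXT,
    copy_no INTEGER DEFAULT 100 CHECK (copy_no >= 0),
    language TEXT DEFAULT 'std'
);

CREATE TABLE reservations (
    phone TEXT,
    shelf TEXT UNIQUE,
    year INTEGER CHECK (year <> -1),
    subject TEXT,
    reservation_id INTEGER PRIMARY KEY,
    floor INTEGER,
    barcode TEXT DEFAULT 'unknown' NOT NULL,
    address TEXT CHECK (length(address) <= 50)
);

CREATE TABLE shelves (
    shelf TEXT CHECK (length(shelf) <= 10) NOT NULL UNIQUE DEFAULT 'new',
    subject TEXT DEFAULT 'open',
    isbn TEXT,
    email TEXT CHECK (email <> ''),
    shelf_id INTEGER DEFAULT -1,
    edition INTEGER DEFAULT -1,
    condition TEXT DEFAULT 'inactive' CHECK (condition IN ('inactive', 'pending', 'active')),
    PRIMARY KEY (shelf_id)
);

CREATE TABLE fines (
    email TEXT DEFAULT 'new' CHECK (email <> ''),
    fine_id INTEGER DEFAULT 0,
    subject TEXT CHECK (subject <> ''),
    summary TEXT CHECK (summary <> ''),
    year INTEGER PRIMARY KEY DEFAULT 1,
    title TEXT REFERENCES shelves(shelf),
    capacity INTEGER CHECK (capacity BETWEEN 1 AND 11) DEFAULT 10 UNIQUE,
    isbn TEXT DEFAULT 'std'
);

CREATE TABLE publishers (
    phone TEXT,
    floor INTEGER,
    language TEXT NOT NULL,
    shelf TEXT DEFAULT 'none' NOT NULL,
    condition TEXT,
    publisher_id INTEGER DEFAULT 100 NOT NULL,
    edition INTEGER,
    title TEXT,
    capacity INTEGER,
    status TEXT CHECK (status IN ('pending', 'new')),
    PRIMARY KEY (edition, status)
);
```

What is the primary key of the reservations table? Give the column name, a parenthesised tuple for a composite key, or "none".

reservation_id is declared PRIMARY KEY inline on the column.

reservation_id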